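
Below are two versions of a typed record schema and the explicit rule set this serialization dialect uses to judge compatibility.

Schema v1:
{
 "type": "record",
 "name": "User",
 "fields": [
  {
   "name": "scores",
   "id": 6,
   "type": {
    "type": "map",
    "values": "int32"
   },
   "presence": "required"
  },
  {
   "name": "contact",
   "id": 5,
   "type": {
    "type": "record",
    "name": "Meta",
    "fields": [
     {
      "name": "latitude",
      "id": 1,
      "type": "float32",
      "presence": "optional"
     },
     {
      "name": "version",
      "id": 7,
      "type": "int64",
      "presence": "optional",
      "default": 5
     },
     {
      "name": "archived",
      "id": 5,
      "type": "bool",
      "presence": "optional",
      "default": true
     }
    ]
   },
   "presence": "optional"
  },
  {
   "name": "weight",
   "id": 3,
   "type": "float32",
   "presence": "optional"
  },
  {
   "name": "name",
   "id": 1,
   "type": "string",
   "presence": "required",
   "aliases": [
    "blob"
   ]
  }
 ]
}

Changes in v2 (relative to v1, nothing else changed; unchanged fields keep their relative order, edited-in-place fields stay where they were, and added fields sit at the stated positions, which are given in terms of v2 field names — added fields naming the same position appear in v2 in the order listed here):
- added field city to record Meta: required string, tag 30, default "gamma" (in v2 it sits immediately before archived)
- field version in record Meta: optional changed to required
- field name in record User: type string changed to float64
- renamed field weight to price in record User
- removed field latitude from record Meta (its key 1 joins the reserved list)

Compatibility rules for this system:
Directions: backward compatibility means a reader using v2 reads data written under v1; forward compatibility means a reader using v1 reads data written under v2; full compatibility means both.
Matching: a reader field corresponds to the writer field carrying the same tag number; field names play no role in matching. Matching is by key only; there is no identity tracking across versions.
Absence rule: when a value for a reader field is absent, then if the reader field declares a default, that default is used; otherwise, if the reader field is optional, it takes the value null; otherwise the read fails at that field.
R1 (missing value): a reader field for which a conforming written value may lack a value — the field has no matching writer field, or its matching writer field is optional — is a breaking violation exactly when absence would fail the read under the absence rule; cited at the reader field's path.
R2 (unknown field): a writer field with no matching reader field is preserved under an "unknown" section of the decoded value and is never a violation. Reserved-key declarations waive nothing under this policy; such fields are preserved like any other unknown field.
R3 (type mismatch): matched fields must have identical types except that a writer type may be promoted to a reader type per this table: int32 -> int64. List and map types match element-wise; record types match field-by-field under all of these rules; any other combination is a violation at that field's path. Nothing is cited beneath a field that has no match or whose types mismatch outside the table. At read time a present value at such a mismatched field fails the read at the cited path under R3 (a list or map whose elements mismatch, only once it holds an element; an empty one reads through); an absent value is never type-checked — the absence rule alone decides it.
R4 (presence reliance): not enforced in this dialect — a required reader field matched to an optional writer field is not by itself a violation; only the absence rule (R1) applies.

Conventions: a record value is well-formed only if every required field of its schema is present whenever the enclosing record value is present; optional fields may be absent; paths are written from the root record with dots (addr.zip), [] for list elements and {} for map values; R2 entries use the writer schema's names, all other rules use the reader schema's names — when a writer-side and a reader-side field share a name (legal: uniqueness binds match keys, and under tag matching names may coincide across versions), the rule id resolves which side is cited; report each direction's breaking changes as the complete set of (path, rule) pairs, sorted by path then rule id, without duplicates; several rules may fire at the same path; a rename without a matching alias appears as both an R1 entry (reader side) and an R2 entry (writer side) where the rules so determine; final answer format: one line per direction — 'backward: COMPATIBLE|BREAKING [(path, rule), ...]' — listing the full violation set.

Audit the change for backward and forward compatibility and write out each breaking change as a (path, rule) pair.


in User below, arrows point writer -> reader
backward on User — v2 reading data written by v1:
  scores: map<string, int32> -> map<string, int32>, writer required; from scores
  contact: Meta -> Meta, writer optional; from contact
  price: float32 -> float32, writer optional; from weight
  name: string -> float64, writer required; from name
  contact.version: int64 -> int64, writer optional; from contact.version
  no writer field matches reader contact.city
  contact.archived: bool -> bool, writer optional; from contact.archived
  contact.latitude (writer side), unknown to reader
  rule R3 violated at name
  => backward verdict for User: BREAKING, 1 violation(s)
forward on User — v1 reading data written by v2:
  scores: map<string, int32> -> map<string, int32>, writer required; from scores
  contact: Meta -> Meta, writer optional; from contact
  weight: float32 -> float32, writer optional; from price
  name: float64 -> string, writer required; from name
  no writer field matches reader contact.latitude
  contact.version: int64 -> int64, writer required; from contact.version
  contact.archived: bool -> bool, writer optional; from contact.archived
  contact.city (writer side), unknown to reader
  rule R3 violated at name
  => forward verdict for User: BREAKING, 1 violation(s)

backward: BREAKING [(name, R3)]; forward: BREAKING [(name, R3)]


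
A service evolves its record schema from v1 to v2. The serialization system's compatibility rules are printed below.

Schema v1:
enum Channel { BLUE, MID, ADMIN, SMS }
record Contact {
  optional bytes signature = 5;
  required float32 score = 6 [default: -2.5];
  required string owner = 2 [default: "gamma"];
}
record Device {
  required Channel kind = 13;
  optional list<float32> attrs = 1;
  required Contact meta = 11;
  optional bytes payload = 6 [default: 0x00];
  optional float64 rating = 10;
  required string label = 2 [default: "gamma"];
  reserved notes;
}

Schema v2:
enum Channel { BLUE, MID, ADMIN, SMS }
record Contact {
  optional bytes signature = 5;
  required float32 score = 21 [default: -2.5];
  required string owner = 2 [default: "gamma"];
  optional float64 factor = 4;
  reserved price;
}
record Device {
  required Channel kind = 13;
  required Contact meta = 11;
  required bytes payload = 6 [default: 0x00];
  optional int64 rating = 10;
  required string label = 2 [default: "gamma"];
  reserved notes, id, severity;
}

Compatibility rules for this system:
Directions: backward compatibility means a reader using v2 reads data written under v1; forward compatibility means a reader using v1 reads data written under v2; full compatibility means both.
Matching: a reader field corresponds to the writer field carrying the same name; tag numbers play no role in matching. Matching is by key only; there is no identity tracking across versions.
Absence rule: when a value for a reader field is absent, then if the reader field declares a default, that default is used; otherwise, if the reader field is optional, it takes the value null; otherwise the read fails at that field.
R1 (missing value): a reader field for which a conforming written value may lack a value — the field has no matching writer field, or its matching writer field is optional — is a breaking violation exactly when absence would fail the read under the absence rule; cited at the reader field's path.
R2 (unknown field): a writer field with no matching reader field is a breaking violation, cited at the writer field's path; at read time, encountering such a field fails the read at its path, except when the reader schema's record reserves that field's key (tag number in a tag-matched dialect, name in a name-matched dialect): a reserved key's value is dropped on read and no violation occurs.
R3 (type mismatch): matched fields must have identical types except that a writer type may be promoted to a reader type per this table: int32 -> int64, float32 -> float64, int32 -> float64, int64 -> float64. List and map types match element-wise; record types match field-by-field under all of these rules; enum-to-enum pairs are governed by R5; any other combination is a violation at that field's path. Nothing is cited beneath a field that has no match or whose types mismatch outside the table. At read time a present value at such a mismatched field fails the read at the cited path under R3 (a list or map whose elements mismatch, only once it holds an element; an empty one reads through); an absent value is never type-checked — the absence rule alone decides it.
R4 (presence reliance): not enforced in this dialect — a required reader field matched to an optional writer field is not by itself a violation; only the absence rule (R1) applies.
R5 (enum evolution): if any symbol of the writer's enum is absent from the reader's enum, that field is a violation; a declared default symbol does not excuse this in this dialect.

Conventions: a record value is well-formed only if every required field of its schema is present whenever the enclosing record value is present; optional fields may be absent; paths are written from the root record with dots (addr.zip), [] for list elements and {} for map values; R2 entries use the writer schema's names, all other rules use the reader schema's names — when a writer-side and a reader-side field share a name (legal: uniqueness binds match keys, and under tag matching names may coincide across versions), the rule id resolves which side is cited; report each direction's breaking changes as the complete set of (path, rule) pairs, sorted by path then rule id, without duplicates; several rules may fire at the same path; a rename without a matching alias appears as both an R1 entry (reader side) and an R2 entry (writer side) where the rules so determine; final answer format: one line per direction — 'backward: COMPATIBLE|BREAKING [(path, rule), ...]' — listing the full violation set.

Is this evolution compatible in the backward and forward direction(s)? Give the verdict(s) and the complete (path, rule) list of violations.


arrows below run writer -> reader for Device
backward pass over Device, reader schema v2, writer schema v1:
  kind <- kind (Channel -> Channel, writer required)
  meta <- meta (Contact -> Contact, writer required)
  payload <- payload (bytes -> bytes, writer optional)
  rating <- rating (float64 -> int64, writer optional)
  label <- label (string -> string, writer required)
  writer attrs: unknown to reader
  meta.signature <- meta.signature (bytes -> bytes, writer optional)
  meta.score <- meta.score (float32 -> float32, writer required)
  meta.owner <- meta.owner (string -> string, writer required)
  no writer field matches reader meta.factor
  R2 fires at attrs
  R3 fires at rating
  => backward: BREAKING (2)
forward pass over Device, reader schema v1, writer schema v2:
  kind <- kind (Channel -> Channel, writer required)
  no writer field matches reader attrs
  meta <- meta (Contact -> Contact, writer required)
  payload <- payload (bytes -> bytes, writer required)
  rating <- rating (int64 -> float64, writer optional)
  label <- label (string -> string, writer required)
  meta.signature <- meta.signature (bytes -> bytes, writer optional)
  meta.score <- meta.score (float32 -> float32, writer required)
  meta.owner <- meta.owner (string -> string, writer required)
  writer meta.factor: unknown to reader
  R2 fires at meta.factor
  => forward: BREAKING (1)

backward: BREAKING [(attrs, R2), (rating, R3)]; forward: BREAKING [(meta.factor, R2)]


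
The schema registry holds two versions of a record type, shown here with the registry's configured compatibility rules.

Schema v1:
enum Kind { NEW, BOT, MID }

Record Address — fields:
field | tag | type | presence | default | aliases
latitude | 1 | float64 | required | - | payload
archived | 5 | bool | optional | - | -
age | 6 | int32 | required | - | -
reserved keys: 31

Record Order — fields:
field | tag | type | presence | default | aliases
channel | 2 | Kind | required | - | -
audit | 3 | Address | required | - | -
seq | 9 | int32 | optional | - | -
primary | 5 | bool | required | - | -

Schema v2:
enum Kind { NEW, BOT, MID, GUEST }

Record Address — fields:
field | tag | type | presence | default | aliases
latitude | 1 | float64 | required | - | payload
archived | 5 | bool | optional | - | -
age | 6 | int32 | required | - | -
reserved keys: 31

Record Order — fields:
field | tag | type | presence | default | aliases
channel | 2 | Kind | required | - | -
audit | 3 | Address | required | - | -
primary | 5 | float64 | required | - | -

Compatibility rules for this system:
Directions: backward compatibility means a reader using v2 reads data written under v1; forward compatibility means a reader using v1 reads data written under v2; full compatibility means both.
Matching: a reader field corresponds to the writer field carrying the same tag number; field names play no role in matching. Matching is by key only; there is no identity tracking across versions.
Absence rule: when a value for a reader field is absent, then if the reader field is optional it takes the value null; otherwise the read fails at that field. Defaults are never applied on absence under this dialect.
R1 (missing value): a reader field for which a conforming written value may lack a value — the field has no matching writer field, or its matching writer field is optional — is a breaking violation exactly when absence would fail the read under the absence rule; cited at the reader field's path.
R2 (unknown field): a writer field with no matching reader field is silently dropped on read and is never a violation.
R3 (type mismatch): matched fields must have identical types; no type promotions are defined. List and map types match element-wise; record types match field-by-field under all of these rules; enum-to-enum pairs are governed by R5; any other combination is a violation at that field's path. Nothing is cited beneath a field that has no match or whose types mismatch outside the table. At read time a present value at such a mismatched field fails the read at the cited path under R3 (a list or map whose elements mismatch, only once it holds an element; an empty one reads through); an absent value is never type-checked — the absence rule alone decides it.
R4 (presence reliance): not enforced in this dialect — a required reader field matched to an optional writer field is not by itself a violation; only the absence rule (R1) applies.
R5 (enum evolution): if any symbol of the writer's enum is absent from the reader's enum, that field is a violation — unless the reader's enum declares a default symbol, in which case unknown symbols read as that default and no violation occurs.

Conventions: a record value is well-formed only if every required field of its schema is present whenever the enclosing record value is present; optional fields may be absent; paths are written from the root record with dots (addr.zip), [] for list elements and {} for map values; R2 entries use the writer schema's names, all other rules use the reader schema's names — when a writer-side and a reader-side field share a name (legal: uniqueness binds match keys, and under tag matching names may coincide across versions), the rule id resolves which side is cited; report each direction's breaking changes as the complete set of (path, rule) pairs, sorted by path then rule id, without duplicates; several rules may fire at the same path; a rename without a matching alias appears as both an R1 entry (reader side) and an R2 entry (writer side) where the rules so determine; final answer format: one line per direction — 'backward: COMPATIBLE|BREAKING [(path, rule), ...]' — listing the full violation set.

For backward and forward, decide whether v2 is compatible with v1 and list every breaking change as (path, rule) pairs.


backward: BREAKING [(primary, R3)]; forward: BREAKING [(channel, R5), (primary, R3)]

the writer's type comes first in each Order pair
backward on Order — v2 reading data written by v1:
  writer required, Kind -> Kind: reader channel maps from writer channel
  writer required, Address -> Address: reader audit maps from writer audit
  writer required, bool -> float64: reader primary maps from writer primary
  seq (writer side), unknown to reader
  writer required, float64 -> float64: reader audit.latitude maps from writer audit.latitude
  writer optional, bool -> bool: reader audit.archived maps from writer audit.archived
  writer required, int32 -> int32: reader audit.age maps from writer audit.age
  R3 fires at primary
  => 1 violation(s): backward is BREAKING for Order
forward on Order — v1 reading data written by v2:
  writer required, Kind -> Kind: reader channel maps from writer channel
  writer required, Address -> Address: reader audit maps from writer audit
  seq: no writer-side match
  writer required, float64 -> bool: reader primary maps from writer primary
  writer required, float64 -> float64: reader audit.latitude maps from writer audit.latitude
  writer optional, bool -> bool: reader audit.archived maps from writer audit.archived
  writer required, int32 -> int32: reader audit.age maps from writer audit.age
  R5 fires at channel
  R3 fires at primary
  => 2 violation(s): forward is BREAKING for Order


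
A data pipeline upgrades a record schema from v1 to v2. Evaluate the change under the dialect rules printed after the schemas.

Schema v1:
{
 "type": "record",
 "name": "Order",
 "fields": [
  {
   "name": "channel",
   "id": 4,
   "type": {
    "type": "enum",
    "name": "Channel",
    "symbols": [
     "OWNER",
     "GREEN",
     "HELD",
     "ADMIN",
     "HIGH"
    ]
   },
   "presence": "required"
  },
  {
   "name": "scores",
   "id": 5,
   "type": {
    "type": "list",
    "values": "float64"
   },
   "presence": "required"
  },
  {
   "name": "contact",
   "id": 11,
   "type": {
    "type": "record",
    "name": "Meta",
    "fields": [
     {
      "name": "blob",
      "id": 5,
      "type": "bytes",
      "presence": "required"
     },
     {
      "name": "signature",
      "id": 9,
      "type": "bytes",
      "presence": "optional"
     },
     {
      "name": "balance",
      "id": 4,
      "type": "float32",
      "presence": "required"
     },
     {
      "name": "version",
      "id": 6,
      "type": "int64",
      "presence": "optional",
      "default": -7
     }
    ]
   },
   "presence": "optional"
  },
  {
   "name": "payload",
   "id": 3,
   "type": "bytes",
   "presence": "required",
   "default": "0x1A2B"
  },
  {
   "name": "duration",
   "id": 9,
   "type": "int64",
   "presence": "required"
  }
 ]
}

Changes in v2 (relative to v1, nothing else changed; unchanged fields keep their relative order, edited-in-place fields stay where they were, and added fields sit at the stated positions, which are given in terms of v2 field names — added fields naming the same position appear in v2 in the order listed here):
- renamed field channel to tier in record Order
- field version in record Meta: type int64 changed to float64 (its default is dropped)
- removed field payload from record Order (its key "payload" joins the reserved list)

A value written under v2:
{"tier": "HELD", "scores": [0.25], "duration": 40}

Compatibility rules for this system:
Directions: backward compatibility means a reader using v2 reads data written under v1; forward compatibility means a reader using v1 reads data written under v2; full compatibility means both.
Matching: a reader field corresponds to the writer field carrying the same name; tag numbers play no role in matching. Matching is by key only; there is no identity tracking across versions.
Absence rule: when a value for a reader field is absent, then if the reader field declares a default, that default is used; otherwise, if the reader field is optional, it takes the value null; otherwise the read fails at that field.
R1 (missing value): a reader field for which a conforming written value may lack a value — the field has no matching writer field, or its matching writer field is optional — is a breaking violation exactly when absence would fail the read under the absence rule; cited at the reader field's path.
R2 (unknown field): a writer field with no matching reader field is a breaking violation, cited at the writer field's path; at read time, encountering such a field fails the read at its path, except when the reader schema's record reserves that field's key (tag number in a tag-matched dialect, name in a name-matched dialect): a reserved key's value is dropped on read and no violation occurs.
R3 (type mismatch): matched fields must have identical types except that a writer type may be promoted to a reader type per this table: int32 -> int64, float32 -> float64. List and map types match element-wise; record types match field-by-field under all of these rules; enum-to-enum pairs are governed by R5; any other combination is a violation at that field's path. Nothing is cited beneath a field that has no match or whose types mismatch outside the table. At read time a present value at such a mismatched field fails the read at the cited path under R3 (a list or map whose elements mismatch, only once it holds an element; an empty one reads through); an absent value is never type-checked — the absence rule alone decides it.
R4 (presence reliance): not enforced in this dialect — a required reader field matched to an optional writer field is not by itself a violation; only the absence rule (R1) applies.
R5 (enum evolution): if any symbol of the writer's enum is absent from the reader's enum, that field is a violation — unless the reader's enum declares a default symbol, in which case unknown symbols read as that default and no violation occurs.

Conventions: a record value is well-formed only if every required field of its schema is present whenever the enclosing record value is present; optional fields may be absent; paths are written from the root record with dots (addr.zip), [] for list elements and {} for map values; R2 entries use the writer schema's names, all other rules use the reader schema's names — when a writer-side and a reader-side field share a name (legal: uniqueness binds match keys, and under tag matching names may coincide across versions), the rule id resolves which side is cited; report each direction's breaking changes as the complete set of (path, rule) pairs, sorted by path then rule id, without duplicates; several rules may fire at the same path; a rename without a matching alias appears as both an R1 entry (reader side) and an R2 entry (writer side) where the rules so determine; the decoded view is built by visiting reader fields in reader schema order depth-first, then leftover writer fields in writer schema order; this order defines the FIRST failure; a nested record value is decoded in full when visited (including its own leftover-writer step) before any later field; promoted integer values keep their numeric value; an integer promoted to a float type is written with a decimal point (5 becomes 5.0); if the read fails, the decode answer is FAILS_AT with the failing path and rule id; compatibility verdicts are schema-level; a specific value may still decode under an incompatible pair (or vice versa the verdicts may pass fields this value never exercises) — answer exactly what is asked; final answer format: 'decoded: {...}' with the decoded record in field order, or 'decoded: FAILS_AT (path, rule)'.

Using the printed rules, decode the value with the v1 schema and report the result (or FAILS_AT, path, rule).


decoded: FAILS_AT (channel, R1)

the writer's type comes first in each Order pair
decode walk for Order under reader schema v1:
  read fails at channel under R1 (no fill)
  => FAILS_AT (channel, R1)
diffs on Order not affecting the asked answer:
  field version in record Meta: type int64 changed to float64 (its default is dropped) -> shifts the Order verdicts, not this decode
  removed field payload from record Order (its key "payload" joins the reserved list) -> triggers nothing under the printed rules; the Order answer is the same either way


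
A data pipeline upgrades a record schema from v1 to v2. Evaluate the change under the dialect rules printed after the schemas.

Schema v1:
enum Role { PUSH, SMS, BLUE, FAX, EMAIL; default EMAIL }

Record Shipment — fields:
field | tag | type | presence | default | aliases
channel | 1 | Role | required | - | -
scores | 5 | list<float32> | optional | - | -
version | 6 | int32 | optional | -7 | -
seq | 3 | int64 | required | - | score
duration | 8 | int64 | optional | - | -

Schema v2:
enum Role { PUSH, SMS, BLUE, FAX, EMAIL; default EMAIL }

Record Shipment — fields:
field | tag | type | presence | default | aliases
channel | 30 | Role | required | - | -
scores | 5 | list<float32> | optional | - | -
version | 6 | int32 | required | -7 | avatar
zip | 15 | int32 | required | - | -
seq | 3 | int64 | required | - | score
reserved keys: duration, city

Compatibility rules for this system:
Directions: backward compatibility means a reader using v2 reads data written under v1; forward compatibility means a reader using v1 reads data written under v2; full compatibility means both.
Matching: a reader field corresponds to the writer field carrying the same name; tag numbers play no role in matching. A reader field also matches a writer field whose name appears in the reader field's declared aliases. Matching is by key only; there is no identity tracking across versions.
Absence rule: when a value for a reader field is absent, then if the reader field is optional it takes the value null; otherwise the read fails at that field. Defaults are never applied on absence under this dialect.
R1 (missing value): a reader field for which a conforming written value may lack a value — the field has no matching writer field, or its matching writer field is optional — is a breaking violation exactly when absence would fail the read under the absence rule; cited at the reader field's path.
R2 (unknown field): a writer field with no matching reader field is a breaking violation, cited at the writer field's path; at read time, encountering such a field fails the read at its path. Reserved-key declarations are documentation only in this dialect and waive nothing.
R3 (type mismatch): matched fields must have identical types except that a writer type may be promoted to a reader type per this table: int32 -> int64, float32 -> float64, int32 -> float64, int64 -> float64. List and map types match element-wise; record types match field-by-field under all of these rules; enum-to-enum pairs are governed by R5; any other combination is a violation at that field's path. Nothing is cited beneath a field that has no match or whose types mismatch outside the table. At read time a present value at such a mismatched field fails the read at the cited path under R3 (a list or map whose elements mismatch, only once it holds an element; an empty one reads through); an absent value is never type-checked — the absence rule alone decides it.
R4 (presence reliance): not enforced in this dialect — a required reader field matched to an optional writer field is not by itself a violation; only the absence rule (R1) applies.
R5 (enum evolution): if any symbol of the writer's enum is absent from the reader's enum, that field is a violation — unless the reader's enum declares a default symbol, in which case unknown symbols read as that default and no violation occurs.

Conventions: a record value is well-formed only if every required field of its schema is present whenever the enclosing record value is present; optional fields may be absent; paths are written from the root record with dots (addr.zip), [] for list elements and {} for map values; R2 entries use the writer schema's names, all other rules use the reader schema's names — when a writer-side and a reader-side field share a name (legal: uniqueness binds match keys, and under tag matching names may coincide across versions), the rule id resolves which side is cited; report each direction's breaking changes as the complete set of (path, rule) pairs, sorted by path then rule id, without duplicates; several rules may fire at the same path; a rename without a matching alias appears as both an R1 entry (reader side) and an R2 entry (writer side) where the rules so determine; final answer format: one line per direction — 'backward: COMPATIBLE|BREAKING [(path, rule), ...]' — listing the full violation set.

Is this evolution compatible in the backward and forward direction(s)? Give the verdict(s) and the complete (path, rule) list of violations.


each type pair in Shipment: writer, then reader
backward pass over Shipment, reader schema v2, writer schema v1:
  channel <- channel (Role -> Role, writer required)
  scores <- scores (list<float32> -> list<float32>, writer optional)
  version <- version (int32 -> int32, writer optional)
  no writer field matches reader zip
  seq <- seq (int64 -> int64, writer required)
  writer duration: unknown to reader
  rule R2 violated at duration
  rule R1 violated at version
  rule R1 violated at zip
  => 3 violation(s): backward is BREAKING for Shipment
forward pass over Shipment, reader schema v1, writer schema v2:
  channel <- channel (Role -> Role, writer required)
  scores <- scores (list<float32> -> list<float32>, writer optional)
  version <- version (int32 -> int32, writer required)
  seq <- seq (int64 -> int64, writer required)
  no writer field matches reader duration
  writer zip: unknown to reader
  rule R2 violated at zip
  => 1 violation(s): forward is BREAKING for Shipment

backward: BREAKING [(duration, R2), (version, R1), (zip, R1)]; forward: BREAKING [(zip, R2)]


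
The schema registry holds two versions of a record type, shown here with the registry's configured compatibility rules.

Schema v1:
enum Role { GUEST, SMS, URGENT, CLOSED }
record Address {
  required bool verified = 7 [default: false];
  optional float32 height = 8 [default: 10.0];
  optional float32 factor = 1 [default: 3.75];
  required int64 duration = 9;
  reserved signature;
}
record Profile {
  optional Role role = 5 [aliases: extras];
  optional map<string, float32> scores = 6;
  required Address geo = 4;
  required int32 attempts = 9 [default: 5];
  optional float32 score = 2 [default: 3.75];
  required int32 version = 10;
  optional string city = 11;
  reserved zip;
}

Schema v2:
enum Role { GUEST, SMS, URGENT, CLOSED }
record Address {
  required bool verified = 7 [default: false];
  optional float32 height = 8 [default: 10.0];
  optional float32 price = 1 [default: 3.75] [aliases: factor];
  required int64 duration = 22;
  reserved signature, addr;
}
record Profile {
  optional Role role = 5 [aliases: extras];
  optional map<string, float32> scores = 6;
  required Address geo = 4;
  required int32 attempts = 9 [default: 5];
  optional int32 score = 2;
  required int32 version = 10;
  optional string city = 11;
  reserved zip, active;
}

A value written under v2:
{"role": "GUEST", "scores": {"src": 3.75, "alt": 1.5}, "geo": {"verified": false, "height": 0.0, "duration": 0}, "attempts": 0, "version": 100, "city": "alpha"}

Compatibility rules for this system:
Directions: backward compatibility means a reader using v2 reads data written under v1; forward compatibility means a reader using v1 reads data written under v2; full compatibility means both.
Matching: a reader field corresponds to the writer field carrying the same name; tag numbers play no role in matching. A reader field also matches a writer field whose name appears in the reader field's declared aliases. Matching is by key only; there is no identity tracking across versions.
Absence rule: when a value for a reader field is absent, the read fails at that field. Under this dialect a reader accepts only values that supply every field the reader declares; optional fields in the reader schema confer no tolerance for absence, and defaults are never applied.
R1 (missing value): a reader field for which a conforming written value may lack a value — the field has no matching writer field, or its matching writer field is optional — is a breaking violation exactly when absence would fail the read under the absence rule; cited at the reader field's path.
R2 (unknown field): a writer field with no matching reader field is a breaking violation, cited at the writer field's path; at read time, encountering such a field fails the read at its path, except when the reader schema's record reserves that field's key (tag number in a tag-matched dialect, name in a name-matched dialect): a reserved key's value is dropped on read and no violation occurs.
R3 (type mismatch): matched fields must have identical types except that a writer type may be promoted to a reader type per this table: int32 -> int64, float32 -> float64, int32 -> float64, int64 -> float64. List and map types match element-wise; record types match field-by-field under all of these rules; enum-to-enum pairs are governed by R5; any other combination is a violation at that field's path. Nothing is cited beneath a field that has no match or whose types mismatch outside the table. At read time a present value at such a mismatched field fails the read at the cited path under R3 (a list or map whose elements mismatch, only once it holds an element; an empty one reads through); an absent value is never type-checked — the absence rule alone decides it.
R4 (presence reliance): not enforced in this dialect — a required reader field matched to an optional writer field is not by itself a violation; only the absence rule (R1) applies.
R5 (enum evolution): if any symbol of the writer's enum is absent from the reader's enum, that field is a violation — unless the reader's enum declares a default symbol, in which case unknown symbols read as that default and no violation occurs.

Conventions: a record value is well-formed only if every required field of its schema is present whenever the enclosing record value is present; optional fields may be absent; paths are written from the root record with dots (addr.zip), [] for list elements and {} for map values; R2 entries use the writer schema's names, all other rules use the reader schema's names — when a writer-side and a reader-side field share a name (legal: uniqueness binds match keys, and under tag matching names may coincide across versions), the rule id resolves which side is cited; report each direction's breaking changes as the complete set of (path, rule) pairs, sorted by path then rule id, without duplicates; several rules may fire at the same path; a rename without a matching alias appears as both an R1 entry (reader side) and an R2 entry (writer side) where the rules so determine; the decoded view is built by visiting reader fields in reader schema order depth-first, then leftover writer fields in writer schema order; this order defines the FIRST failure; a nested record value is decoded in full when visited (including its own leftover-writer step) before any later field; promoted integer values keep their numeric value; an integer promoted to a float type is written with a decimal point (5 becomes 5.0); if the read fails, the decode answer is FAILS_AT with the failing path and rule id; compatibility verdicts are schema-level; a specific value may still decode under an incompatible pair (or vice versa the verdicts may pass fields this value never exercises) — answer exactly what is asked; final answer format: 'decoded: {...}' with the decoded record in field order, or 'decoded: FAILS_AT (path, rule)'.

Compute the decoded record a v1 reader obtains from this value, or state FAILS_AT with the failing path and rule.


each type pair in Profile: writer, then reader
decode walk for Profile under reader schema v1:
  role := "GUEST"
  scores := {"src": 3.75, "alt": 1.5}
  geo.verified := false
  geo.height := 0.0
  read fails at geo.factor under R1 (no fill)
  => FAILS_AT (geo.factor, R1)
the rest of the Profile diff is inert for this question:
  field duration in record Address: tag 9 changed to 22 -> no rule fires on it and the decoded Profile view is identical with or without it
  field score in record Profile: type float32 changed to int32 (its default is dropped) -> schema-level compatibility only; this Profile value's decode is unchanged

decoded: FAILS_AT (geo.factor, R1)


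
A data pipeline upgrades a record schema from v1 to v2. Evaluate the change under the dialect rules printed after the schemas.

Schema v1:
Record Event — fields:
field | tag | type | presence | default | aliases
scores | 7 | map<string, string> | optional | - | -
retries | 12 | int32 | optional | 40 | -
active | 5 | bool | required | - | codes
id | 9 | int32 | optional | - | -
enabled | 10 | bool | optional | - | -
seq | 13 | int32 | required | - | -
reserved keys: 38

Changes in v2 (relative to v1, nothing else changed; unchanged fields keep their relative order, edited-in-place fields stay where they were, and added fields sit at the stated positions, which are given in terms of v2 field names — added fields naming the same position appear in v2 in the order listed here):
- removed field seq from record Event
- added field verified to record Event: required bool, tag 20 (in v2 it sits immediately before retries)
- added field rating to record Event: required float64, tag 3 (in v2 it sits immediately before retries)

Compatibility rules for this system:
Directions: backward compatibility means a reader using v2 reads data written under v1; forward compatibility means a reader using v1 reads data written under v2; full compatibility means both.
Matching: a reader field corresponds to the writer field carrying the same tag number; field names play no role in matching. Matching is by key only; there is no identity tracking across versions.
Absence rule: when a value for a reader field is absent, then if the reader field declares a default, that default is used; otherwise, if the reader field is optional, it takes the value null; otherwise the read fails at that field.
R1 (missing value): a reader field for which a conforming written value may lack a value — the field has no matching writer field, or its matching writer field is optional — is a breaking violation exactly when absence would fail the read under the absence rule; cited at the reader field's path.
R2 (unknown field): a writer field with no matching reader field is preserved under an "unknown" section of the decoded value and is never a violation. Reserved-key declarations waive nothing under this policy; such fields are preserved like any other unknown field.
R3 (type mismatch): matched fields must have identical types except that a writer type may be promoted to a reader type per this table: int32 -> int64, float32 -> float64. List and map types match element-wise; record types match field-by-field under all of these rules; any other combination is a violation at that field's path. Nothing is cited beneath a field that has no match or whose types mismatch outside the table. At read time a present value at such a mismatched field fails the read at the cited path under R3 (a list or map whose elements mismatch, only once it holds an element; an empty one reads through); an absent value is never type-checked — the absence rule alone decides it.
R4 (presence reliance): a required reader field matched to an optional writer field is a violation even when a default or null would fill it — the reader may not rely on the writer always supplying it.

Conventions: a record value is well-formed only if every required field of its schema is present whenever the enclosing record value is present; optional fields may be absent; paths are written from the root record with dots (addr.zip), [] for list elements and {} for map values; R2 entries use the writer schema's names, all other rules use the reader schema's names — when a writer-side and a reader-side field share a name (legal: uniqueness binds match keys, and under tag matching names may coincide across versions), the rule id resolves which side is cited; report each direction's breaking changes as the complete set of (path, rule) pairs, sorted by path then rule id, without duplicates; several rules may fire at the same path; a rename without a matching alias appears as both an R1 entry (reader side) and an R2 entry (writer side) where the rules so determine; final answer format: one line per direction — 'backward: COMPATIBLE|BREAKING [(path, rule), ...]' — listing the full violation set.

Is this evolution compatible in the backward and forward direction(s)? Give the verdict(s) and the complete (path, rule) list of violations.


backward: BREAKING [(rating, R1), (verified, R1)]; forward: BREAKING [(seq, R1)]

each type pair in Event: writer, then reader
checking backward for Event: reader v2 against writer v1:
  writer optional, map<string, string> -> map<string, string>: reader scores maps from writer scores
  verified: no writer-side match
  rating: no writer-side match
  writer optional, int32 -> int32: reader retries maps from writer retries
  writer required, bool -> bool: reader active maps from writer active
  writer optional, int32 -> int32: reader id maps from writer id
  writer optional, bool -> bool: reader enabled maps from writer enabled
  writer seq: unknown to reader
  violation R1 at rating
  violation R1 at verified
  => backward verdict for Event: BREAKING, 2 violation(s)
checking forward for Event: reader v1 against writer v2:
  writer optional, map<string, string> -> map<string, string>: reader scores maps from writer scores
  writer optional, int32 -> int32: reader retries maps from writer retries
  writer required, bool -> bool: reader active maps from writer active
  writer optional, int32 -> int32: reader id maps from writer id
  writer optional, bool -> bool: reader enabled maps from writer enabled
  seq: no writer-side match
  writer verified: unknown to reader
  writer rating: unknown to reader
  violation R1 at seq
  => forward verdict for Event: BREAKING, 1 violation(s)
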